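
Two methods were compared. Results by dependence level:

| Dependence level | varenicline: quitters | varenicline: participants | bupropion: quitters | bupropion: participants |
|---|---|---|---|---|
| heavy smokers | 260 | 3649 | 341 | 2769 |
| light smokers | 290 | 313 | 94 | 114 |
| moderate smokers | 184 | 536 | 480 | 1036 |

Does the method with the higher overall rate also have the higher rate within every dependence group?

No

Heavy smokers: varenicline 260/3649 = 7.1%, bupropion 341/2769 = 12.3% → bupropion
Light smokers: varenicline 290/313 = 92.7%, bupropion 94/114 = 82.5% → varenicline
Moderate smokers: varenicline 184/536 = 34.3%, bupropion 480/1036 = 46.3% → bupropion
Overall: varenicline 734/4498 = 16.3%, bupropion 915/3919 = 23.3% → bupropion
Neither sweeps: varenicline wins 1 of 3 groups, bupropion wins 2. Bupropion wins overall but not every group — no Simpson reversal.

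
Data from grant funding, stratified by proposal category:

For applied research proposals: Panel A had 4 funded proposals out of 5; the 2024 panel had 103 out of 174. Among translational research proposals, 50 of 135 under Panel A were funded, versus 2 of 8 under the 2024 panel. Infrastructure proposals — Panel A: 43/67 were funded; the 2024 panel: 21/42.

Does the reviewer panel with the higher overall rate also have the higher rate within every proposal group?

No

Applied research: Panel A 4/5 = 80.0%, the 2024 panel 103/174 = 59.2% → Panel A
Translational research: Panel A 50/135 = 37.0%, the 2024 panel 2/8 = 25.0% → Panel A
Infrastructure: Panel A 43/67 = 64.2%, the 2024 panel 21/42 = 50.0% → Panel A
Overall: Panel A 97/207 = 46.9%, the 2024 panel 126/224 = 56.2% → the 2024 panel
Panel A wins each proposal group but the 2024 panel wins overall — the comparison reverses. Panel A's proposals skew toward translational research, which has a lower base rate.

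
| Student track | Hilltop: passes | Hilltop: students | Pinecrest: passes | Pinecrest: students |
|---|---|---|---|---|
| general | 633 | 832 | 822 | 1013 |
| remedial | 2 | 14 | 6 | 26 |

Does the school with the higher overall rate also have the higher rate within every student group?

Yes

General: Hilltop 633/832 = 76.1%, Pinecrest 822/1013 = 81.1% → Pinecrest
Remedial: Hilltop 2/14 = 14.3%, Pinecrest 6/26 = 23.1% → Pinecrest
Overall: Hilltop 635/846 = 75.1%, Pinecrest 828/1039 = 79.7% → Pinecrest
Pinecrest wins overall and in every student group — no reversal.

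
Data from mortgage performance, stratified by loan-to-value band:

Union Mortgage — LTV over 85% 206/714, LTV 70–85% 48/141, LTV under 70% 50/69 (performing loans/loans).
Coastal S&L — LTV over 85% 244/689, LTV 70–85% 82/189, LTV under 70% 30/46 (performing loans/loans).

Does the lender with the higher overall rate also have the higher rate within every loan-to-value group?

No

LTV over 85%: Union Mortgage 206/714 = 28.9%, Coastal S&L 244/689 = 35.4% → Coastal S&L
LTV 70–85%: Union Mortgage 48/141 = 34.0%, Coastal S&L 82/189 = 43.4% → Coastal S&L
LTV under 70%: Union Mortgage 50/69 = 72.5%, Coastal S&L 30/46 = 65.2% → Union Mortgage
Overall: Union Mortgage 304/924 = 32.9%, Coastal S&L 356/924 = 38.5% → Coastal S&L
Neither sweeps: Union Mortgage wins 1 of 3 groups, Coastal S&L wins 2. Coastal S&L wins overall but not every group — no Simpson reversal.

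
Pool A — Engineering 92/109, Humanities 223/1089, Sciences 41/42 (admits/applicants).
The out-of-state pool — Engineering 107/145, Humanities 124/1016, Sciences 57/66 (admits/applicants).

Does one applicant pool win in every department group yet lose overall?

No

Engineering: Pool A 92/109 = 84.4%, the out-of-state pool 107/145 = 73.8% → Pool A
Humanities: Pool A 223/1089 = 20.5%, the out-of-state pool 124/1016 = 12.2% → Pool A
Sciences: Pool A 41/42 = 97.6%, the out-of-state pool 57/66 = 86.4% → Pool A
Overall: Pool A 356/1240 = 28.7%, the out-of-state pool 288/1227 = 23.5% → Pool A
Pool A wins overall and in every department group — no reversal.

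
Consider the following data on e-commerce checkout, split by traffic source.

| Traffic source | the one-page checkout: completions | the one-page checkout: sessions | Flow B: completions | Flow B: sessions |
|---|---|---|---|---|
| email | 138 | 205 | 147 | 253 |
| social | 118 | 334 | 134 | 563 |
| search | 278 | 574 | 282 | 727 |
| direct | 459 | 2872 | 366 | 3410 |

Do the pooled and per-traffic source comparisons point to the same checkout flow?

Yes

Email: the one-page checkout 138/205 = 67.3%, Flow B 147/253 = 58.1% → the one-page checkout
Social: the one-page checkout 118/334 = 35.3%, Flow B 134/563 = 23.8% → the one-page checkout
Search: the one-page checkout 278/574 = 48.4%, Flow B 282/727 = 38.8% → the one-page checkout
Direct: the one-page checkout 459/2872 = 16.0%, Flow B 366/3410 = 10.7% → the one-page checkout
Overall: the one-page checkout 993/3985 = 24.9%, Flow B 929/4953 = 18.8% → the one-page checkout
The one-page checkout wins overall and in every traffic group — no reversal.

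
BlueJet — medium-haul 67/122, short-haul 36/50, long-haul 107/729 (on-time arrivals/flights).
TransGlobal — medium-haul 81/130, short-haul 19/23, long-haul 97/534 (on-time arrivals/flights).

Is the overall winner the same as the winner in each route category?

Medium-haul: BlueJet 67/122 = 54.9%, TransGlobal 81/130 = 62.3% → TransGlobal
Short-haul: BlueJet 36/50 = 72.0%, TransGlobal 19/23 = 82.6% → TransGlobal
Long-haul: BlueJet 107/729 = 14.7%, TransGlobal 97/534 = 18.2% → TransGlobal
Overall: BlueJet 210/901 = 23.3%, TransGlobal 197/687 = 28.7% → TransGlobal
TransGlobal wins overall and in every route group — no reversal.

Yes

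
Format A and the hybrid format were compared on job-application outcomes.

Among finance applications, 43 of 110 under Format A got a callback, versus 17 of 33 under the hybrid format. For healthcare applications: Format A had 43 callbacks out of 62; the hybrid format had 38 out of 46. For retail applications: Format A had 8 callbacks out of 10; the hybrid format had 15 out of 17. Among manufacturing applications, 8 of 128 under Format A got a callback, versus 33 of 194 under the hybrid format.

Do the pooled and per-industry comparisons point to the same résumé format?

Yes

Finance: Format A 43/110 = 39.1%, the hybrid format 17/33 = 51.5% → the hybrid format
Healthcare: Format A 43/62 = 69.4%, the hybrid format 38/46 = 82.6% → the hybrid format
Retail: Format A 8/10 = 80.0%, the hybrid format 15/17 = 88.2% → the hybrid format
Manufacturing: Format A 8/128 = 6.2%, the hybrid format 33/194 = 17.0% → the hybrid format
Overall: Format A 102/310 = 32.9%, the hybrid format 103/290 = 35.5% → the hybrid format
The hybrid format wins overall and in every industry group — no reversal.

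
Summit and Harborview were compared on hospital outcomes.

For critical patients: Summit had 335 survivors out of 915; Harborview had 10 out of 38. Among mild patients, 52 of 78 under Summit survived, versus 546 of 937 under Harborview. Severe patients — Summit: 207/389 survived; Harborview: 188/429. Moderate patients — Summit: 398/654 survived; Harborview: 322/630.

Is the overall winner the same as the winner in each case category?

Critical: Summit 335/915 = 36.6%, Harborview 10/38 = 26.3% → Summit
Mild: Summit 52/78 = 66.7%, Harborview 546/937 = 58.3% → Summit
Severe: Summit 207/389 = 53.2%, Harborview 188/429 = 43.8% → Summit
Moderate: Summit 398/654 = 60.9%, Harborview 322/630 = 51.1% → Summit
Overall: Summit 992/2036 = 48.7%, Harborview 1066/2034 = 52.4% → Harborview
Summit wins each case group but Harborview wins overall — the comparison reverses. Summit's patients skew toward critical, which has a lower base rate.

No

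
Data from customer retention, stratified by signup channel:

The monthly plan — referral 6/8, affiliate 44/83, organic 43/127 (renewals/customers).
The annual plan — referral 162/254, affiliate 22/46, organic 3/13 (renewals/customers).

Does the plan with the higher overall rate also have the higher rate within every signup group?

No

Referral: the monthly plan 6/8 = 75.0%, the annual plan 162/254 = 63.8% → the monthly plan
Affiliate: the monthly plan 44/83 = 53.0%, the annual plan 22/46 = 47.8% → the monthly plan
Organic: the monthly plan 43/127 = 33.9%, the annual plan 3/13 = 23.1% → the monthly plan
Overall: the monthly plan 93/218 = 42.7%, the annual plan 187/313 = 59.7% → the annual plan
The monthly plan wins each signup group but the annual plan wins overall — the comparison reverses. The monthly plan's customers skew toward organic, which has a lower base rate.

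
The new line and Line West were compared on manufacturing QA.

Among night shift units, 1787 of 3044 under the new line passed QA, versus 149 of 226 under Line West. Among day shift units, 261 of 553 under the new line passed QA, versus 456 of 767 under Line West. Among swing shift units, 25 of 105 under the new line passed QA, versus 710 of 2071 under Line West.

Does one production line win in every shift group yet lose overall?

Night shift: the new line 1787/3044 = 58.7%, Line West 149/226 = 65.9% → Line West
Day shift: the new line 261/553 = 47.2%, Line West 456/767 = 59.5% → Line West
Swing shift: the new line 25/105 = 23.8%, Line West 710/2071 = 34.3% → Line West
Overall: the new line 2073/3702 = 56.0%, Line West 1315/3064 = 42.9% → the new line
Line West wins each shift group but the new line wins overall — the comparison reverses. Line West's units skew toward swing shift, which has a lower base rate.

Yes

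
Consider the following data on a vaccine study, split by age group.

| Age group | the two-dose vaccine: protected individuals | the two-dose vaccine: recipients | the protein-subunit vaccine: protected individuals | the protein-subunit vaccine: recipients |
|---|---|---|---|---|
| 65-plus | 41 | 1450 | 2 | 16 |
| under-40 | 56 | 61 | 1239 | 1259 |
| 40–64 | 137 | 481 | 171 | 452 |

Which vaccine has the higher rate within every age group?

65-plus: the two-dose vaccine 41/1450 = 2.8%, the protein-subunit vaccine 2/16 = 12.5% → the protein-subunit vaccine
Under-40: the two-dose vaccine 56/61 = 91.8%, the protein-subunit vaccine 1239/1259 = 98.4% → the protein-subunit vaccine
40–64: the two-dose vaccine 137/481 = 28.5%, the protein-subunit vaccine 171/452 = 37.8% → the protein-subunit vaccine
The protein-subunit vaccine has the higher rate in all 3 groups.

the protein-subunit vaccine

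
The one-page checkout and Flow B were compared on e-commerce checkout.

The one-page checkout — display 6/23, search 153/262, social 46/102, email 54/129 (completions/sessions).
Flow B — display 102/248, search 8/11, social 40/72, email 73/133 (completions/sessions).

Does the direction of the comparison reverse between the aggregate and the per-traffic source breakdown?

Display: the one-page checkout 6/23 = 26.1%, Flow B 102/248 = 41.1% → Flow B
Search: the one-page checkout 153/262 = 58.4%, Flow B 8/11 = 72.7% → Flow B
Social: the one-page checkout 46/102 = 45.1%, Flow B 40/72 = 55.6% → Flow B
Email: the one-page checkout 54/129 = 41.9%, Flow B 73/133 = 54.9% → Flow B
Overall: the one-page checkout 259/516 = 50.2%, Flow B 223/464 = 48.1% → the one-page checkout
Flow B wins each traffic group but the one-page checkout wins overall — the comparison reverses. Flow B's sessions skew toward display, which has a lower base rate.

Yes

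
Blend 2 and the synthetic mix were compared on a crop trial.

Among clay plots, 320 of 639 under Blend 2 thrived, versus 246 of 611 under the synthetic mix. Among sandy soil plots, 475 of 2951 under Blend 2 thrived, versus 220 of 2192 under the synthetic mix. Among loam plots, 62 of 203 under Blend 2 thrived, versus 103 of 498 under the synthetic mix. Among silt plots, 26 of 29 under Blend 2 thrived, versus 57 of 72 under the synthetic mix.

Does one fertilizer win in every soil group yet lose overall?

No

Clay: Blend 2 320/639 = 50.1%, the synthetic mix 246/611 = 40.3% → Blend 2
Sandy soil: Blend 2 475/2951 = 16.1%, the synthetic mix 220/2192 = 10.0% → Blend 2
Loam: Blend 2 62/203 = 30.5%, the synthetic mix 103/498 = 20.7% → Blend 2
Silt: Blend 2 26/29 = 89.7%, the synthetic mix 57/72 = 79.2% → Blend 2
Overall: Blend 2 883/3822 = 23.1%, the synthetic mix 626/3373 = 18.6% → Blend 2
Blend 2 wins overall and in every soil group — no reversal.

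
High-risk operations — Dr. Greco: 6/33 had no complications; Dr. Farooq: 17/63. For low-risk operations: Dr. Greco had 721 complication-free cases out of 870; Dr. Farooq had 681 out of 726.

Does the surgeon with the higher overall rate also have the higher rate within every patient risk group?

High-risk: Dr. Greco 6/33 = 18.2%, Dr. Farooq 17/63 = 27.0% → Dr. Farooq
Low-risk: Dr. Greco 721/870 = 82.9%, Dr. Farooq 681/726 = 93.8% → Dr. Farooq
Overall: Dr. Greco 727/903 = 80.5%, Dr. Farooq 698/789 = 88.5% → Dr. Farooq
Dr. Farooq wins overall and in every patient risk group — no reversal.

Yes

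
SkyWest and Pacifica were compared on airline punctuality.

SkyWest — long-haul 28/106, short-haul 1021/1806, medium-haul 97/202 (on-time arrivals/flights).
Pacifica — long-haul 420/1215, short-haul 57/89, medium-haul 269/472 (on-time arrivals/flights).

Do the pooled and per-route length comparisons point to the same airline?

Long-haul: SkyWest 28/106 = 26.4%, Pacifica 420/1215 = 34.6% → Pacifica
Short-haul: SkyWest 1021/1806 = 56.5%, Pacifica 57/89 = 64.0% → Pacifica
Medium-haul: SkyWest 97/202 = 48.0%, Pacifica 269/472 = 57.0% → Pacifica
Overall: SkyWest 1146/2114 = 54.2%, Pacifica 746/1776 = 42.0% → SkyWest
Pacifica wins each route group but SkyWest wins overall — the comparison reverses. Pacifica's flights skew toward long-haul, which has a lower base rate.

No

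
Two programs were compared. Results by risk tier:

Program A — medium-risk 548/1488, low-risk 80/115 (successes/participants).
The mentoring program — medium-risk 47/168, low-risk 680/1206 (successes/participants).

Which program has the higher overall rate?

the mentoring program

Medium-risk: Program A 548/1488 = 36.8%, the mentoring program 47/168 = 28.0% → Program A
Low-risk: Program A 80/115 = 69.6%, the mentoring program 680/1206 = 56.4% → Program A
Overall: Program A 628/1603 = 39.2%, the mentoring program 727/1374 = 52.9% → the mentoring program
(Program A wins every risk group but the mentoring program wins overall — Program A's participants skew toward the low-rate medium-risk group.)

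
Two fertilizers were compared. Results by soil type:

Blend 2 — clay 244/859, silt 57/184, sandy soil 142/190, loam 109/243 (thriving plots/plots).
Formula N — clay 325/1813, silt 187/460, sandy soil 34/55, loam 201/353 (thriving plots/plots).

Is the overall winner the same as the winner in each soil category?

Clay: Blend 2 244/859 = 28.4%, Formula N 325/1813 = 17.9% → Blend 2
Silt: Blend 2 57/184 = 31.0%, Formula N 187/460 = 40.7% → Formula N
Sandy soil: Blend 2 142/190 = 74.7%, Formula N 34/55 = 61.8% → Blend 2
Loam: Blend 2 109/243 = 44.9%, Formula N 201/353 = 56.9% → Formula N
Overall: Blend 2 552/1476 = 37.4%, Formula N 747/2681 = 27.9% → Blend 2
Neither sweeps: Blend 2 wins 2 of 4 groups, Formula N wins 2. Blend 2 wins overall but not every group — no Simpson reversal.

No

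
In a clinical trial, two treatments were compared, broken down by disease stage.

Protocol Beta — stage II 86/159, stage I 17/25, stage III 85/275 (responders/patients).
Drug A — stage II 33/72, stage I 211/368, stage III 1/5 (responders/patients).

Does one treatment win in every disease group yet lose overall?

Yes

Stage II: Protocol Beta 86/159 = 54.1%, Drug A 33/72 = 45.8% → Protocol Beta
Stage I: Protocol Beta 17/25 = 68.0%, Drug A 211/368 = 57.3% → Protocol Beta
Stage III: Protocol Beta 85/275 = 30.9%, Drug A 1/5 = 20.0% → Protocol Beta
Overall: Protocol Beta 188/459 = 41.0%, Drug A 245/445 = 55.1% → Drug A
Protocol Beta wins each disease group but Drug A wins overall — the comparison reverses. Protocol Beta's patients skew toward stage III, which has a lower base rate.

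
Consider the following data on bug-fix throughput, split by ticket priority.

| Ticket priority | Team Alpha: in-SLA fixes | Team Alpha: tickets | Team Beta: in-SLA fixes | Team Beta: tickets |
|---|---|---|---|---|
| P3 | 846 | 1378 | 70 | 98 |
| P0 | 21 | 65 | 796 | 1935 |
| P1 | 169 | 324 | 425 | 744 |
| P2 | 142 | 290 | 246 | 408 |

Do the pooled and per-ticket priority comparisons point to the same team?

P3: Team Alpha 846/1378 = 61.4%, Team Beta 70/98 = 71.4% → Team Beta
P0: Team Alpha 21/65 = 32.3%, Team Beta 796/1935 = 41.1% → Team Beta
P1: Team Alpha 169/324 = 52.2%, Team Beta 425/744 = 57.1% → Team Beta
P2: Team Alpha 142/290 = 49.0%, Team Beta 246/408 = 60.3% → Team Beta
Overall: Team Alpha 1178/2057 = 57.3%, Team Beta 1537/3185 = 48.3% → Team Alpha
Team Beta wins each ticket group but Team Alpha wins overall — the comparison reverses. Team Beta's tickets skew toward P0, which has a lower base rate.

No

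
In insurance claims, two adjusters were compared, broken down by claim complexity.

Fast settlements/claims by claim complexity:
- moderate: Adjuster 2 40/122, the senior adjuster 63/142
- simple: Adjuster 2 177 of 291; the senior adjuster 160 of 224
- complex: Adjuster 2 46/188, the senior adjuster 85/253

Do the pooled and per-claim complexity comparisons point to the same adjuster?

Moderate: Adjuster 2 40/122 = 32.8%, the senior adjuster 63/142 = 44.4% → the senior adjuster
Simple: Adjuster 2 177/291 = 60.8%, the senior adjuster 160/224 = 71.4% → the senior adjuster
Complex: Adjuster 2 46/188 = 24.5%, the senior adjuster 85/253 = 33.6% → the senior adjuster
Overall: Adjuster 2 263/601 = 43.8%, the senior adjuster 308/619 = 49.8% → the senior adjuster
The senior adjuster wins overall and in every claim group — no reversal.

Yes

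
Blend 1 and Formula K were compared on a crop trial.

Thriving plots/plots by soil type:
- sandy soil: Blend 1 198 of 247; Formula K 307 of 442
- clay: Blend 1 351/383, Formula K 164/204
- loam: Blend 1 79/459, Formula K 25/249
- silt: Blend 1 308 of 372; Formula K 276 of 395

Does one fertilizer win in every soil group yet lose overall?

No

Sandy soil: Blend 1 198/247 = 80.2%, Formula K 307/442 = 69.5% → Blend 1
Clay: Blend 1 351/383 = 91.6%, Formula K 164/204 = 80.4% → Blend 1
Loam: Blend 1 79/459 = 17.2%, Formula K 25/249 = 10.0% → Blend 1
Silt: Blend 1 308/372 = 82.8%, Formula K 276/395 = 69.9% → Blend 1
Overall: Blend 1 936/1461 = 64.1%, Formula K 772/1290 = 59.8% → Blend 1
Blend 1 wins overall and in every soil group — no reversal.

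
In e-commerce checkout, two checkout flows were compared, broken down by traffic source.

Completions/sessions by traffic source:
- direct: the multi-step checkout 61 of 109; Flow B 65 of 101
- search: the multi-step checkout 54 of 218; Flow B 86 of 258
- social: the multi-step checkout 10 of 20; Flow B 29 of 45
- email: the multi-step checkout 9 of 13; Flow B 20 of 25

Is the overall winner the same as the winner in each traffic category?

Yes

Direct: the multi-step checkout 61/109 = 56.0%, Flow B 65/101 = 64.4% → Flow B
Search: the multi-step checkout 54/218 = 24.8%, Flow B 86/258 = 33.3% → Flow B
Social: the multi-step checkout 10/20 = 50.0%, Flow B 29/45 = 64.4% → Flow B
Email: the multi-step checkout 9/13 = 69.2%, Flow B 20/25 = 80.0% → Flow B
Overall: the multi-step checkout 134/360 = 37.2%, Flow B 200/429 = 46.6% → Flow B
Flow B wins overall and in every traffic group — no reversal.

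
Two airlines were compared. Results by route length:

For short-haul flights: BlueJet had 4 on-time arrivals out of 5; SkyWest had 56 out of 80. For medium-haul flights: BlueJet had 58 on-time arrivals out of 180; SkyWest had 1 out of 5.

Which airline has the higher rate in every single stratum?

Short-haul: BlueJet 4/5 = 80.0%, SkyWest 56/80 = 70.0% → BlueJet
Medium-haul: BlueJet 58/180 = 32.2%, SkyWest 1/5 = 20.0% → BlueJet
BlueJet has the higher rate in both groups.

BlueJet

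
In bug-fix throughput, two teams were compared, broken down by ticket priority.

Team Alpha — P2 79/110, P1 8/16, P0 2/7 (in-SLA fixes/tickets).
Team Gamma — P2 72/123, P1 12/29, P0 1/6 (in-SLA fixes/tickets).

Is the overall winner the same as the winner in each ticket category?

P2: Team Alpha 79/110 = 71.8%, Team Gamma 72/123 = 58.5% → Team Alpha
P1: Team Alpha 8/16 = 50.0%, Team Gamma 12/29 = 41.4% → Team Alpha
P0: Team Alpha 2/7 = 28.6%, Team Gamma 1/6 = 16.7% → Team Alpha
Overall: Team Alpha 89/133 = 66.9%, Team Gamma 85/158 = 53.8% → Team Alpha
Team Alpha wins overall and in every ticket group — no reversal.

Yes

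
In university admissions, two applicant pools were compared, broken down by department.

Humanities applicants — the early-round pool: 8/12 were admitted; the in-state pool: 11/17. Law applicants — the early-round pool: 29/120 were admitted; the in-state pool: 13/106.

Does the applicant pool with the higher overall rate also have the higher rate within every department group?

Yes

Humanities: the early-round pool 8/12 = 66.7%, the in-state pool 11/17 = 64.7% → the early-round pool
Law: the early-round pool 29/120 = 24.2%, the in-state pool 13/106 = 12.3% → the early-round pool
Overall: the early-round pool 37/132 = 28.0%, the in-state pool 24/123 = 19.5% → the early-round pool
The early-round pool wins overall and in every department group — no reversal.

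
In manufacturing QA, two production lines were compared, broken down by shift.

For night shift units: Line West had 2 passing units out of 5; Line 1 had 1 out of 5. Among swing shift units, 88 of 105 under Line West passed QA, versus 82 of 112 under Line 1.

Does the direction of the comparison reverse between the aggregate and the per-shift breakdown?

No

Night shift: Line West 2/5 = 40.0%, Line 1 1/5 = 20.0% → Line West
Swing shift: Line West 88/105 = 83.8%, Line 1 82/112 = 73.2% → Line West
Overall: Line West 90/110 = 81.8%, Line 1 83/117 = 70.9% → Line West
Line West wins overall and in every shift group — no reversal.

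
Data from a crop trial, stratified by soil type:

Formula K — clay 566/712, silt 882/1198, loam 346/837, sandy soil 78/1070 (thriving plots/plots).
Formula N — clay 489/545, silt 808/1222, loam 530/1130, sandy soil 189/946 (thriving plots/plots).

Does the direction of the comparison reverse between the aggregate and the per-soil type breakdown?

Clay: Formula K 566/712 = 79.5%, Formula N 489/545 = 89.7% → Formula N
Silt: Formula K 882/1198 = 73.6%, Formula N 808/1222 = 66.1% → Formula K
Loam: Formula K 346/837 = 41.3%, Formula N 530/1130 = 46.9% → Formula N
Sandy soil: Formula K 78/1070 = 7.3%, Formula N 189/946 = 20.0% → Formula N
Overall: Formula K 1872/3817 = 49.0%, Formula N 2016/3843 = 52.5% → Formula N
Neither sweeps: Formula K wins 1 of 4 groups, Formula N wins 3. Formula N wins overall but not every group — no Simpson reversal.

No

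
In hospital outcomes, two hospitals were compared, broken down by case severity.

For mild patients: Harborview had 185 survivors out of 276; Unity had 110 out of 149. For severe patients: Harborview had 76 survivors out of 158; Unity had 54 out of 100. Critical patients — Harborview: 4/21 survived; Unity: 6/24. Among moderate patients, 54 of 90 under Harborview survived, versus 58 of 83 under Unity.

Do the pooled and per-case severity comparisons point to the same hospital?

Yes

Mild: Harborview 185/276 = 67.0%, Unity 110/149 = 73.8% → Unity
Severe: Harborview 76/158 = 48.1%, Unity 54/100 = 54.0% → Unity
Critical: Harborview 4/21 = 19.0%, Unity 6/24 = 25.0% → Unity
Moderate: Harborview 54/90 = 60.0%, Unity 58/83 = 69.9% → Unity
Overall: Harborview 319/545 = 58.5%, Unity 228/356 = 64.0% → Unity
Unity wins overall and in every case group — no reversal.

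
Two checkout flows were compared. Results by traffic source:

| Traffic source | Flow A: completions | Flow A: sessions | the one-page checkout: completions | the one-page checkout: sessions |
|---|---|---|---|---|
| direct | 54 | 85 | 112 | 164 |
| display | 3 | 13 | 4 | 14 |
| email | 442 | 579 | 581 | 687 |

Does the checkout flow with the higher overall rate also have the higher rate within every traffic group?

Yes

Direct: Flow A 54/85 = 63.5%, the one-page checkout 112/164 = 68.3% → the one-page checkout
Display: Flow A 3/13 = 23.1%, the one-page checkout 4/14 = 28.6% → the one-page checkout
Email: Flow A 442/579 = 76.3%, the one-page checkout 581/687 = 84.6% → the one-page checkout
Overall: Flow A 499/677 = 73.7%, the one-page checkout 697/865 = 80.6% → the one-page checkout
The one-page checkout wins overall and in every traffic group — no reversal.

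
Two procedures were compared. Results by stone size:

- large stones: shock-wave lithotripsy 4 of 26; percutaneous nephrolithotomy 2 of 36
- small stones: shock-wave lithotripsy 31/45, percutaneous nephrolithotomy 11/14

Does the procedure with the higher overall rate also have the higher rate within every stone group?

Large stones: shock-wave lithotripsy 4/26 = 15.4%, percutaneous nephrolithotomy 2/36 = 5.6% → shock-wave lithotripsy
Small stones: shock-wave lithotripsy 31/45 = 68.9%, percutaneous nephrolithotomy 11/14 = 78.6% → percutaneous nephrolithotomy
Overall: shock-wave lithotripsy 35/71 = 49.3%, percutaneous nephrolithotomy 13/50 = 26.0% → shock-wave lithotripsy
Neither sweeps: shock-wave lithotripsy wins 1 of 2 groups, percutaneous nephrolithotomy wins 1. Shock-wave lithotripsy wins overall but not every group — no Simpson reversal.

No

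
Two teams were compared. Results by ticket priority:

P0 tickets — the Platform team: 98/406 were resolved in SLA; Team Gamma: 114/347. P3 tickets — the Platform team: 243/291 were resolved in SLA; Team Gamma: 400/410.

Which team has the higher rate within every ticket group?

P0: the Platform team 98/406 = 24.1%, Team Gamma 114/347 = 32.9% → Team Gamma
P3: the Platform team 243/291 = 83.5%, Team Gamma 400/410 = 97.6% → Team Gamma
Team Gamma has the higher rate in both groups.

Team Gamma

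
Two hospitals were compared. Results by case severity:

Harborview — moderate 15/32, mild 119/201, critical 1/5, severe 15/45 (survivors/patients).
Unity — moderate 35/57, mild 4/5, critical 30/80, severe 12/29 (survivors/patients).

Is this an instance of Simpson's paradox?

Moderate: Harborview 15/32 = 46.9%, Unity 35/57 = 61.4% → Unity
Mild: Harborview 119/201 = 59.2%, Unity 4/5 = 80.0% → Unity
Critical: Harborview 1/5 = 20.0%, Unity 30/80 = 37.5% → Unity
Severe: Harborview 15/45 = 33.3%, Unity 12/29 = 41.4% → Unity
Overall: Harborview 150/283 = 53.0%, Unity 81/171 = 47.4% → Harborview
Unity wins each case group but Harborview wins overall — the comparison reverses. Unity's patients skew toward critical, which has a lower base rate.

Yes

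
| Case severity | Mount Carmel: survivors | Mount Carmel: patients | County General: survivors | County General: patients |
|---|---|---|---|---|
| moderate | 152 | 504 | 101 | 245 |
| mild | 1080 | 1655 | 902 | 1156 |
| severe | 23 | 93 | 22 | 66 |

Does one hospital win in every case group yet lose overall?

No

Moderate: Mount Carmel 152/504 = 30.2%, County General 101/245 = 41.2% → County General
Mild: Mount Carmel 1080/1655 = 65.3%, County General 902/1156 = 78.0% → County General
Severe: Mount Carmel 23/93 = 24.7%, County General 22/66 = 33.3% → County General
Overall: Mount Carmel 1255/2252 = 55.7%, County General 1025/1467 = 69.9% → County General
County General wins overall and in every case group — no reversal.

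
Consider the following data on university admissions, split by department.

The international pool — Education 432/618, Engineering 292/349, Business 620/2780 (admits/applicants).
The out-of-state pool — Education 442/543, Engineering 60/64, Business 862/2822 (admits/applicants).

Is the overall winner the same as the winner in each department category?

Education: the international pool 432/618 = 69.9%, the out-of-state pool 442/543 = 81.4% → the out-of-state pool
Engineering: the international pool 292/349 = 83.7%, the out-of-state pool 60/64 = 93.8% → the out-of-state pool
Business: the international pool 620/2780 = 22.3%, the out-of-state pool 862/2822 = 30.5% → the out-of-state pool
Overall: the international pool 1344/3747 = 35.9%, the out-of-state pool 1364/3429 = 39.8% → the out-of-state pool
The out-of-state pool wins overall and in every department group — no reversal.

Yes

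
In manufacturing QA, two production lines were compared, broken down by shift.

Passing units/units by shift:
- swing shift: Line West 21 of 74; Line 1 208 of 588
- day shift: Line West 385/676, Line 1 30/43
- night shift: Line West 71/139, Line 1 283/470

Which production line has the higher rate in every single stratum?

Swing shift: Line West 21/74 = 28.4%, Line 1 208/588 = 35.4% → Line 1
Day shift: Line West 385/676 = 57.0%, Line 1 30/43 = 69.8% → Line 1
Night shift: Line West 71/139 = 51.1%, Line 1 283/470 = 60.2% → Line 1
Line 1 has the higher rate in all 3 groups.

Line 1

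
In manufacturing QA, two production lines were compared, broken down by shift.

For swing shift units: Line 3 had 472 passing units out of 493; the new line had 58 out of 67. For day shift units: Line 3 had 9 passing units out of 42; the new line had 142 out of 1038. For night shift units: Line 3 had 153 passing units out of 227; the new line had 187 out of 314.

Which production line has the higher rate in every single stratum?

Line 3

Swing shift: Line 3 472/493 = 95.7%, the new line 58/67 = 86.6% → Line 3
Day shift: Line 3 9/42 = 21.4%, the new line 142/1038 = 13.7% → Line 3
Night shift: Line 3 153/227 = 67.4%, the new line 187/314 = 59.6% → Line 3
Line 3 has the higher rate in all 3 groups.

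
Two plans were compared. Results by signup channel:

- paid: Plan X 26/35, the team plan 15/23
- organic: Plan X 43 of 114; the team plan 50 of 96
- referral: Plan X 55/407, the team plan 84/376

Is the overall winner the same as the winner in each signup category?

No

Paid: Plan X 26/35 = 74.3%, the team plan 15/23 = 65.2% → Plan X
Organic: Plan X 43/114 = 37.7%, the team plan 50/96 = 52.1% → the team plan
Referral: Plan X 55/407 = 13.5%, the team plan 84/376 = 22.3% → the team plan
Overall: Plan X 124/556 = 22.3%, the team plan 149/495 = 30.1% → the team plan
Neither sweeps: Plan X wins 1 of 3 groups, the team plan wins 2. The team plan wins overall but not every group — no Simpson reversal.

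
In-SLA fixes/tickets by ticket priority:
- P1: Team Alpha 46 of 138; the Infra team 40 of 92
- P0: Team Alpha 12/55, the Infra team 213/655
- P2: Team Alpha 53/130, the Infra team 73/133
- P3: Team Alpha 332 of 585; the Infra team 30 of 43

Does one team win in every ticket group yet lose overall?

P1: Team Alpha 46/138 = 33.3%, the Infra team 40/92 = 43.5% → the Infra team
P0: Team Alpha 12/55 = 21.8%, the Infra team 213/655 = 32.5% → the Infra team
P2: Team Alpha 53/130 = 40.8%, the Infra team 73/133 = 54.9% → the Infra team
P3: Team Alpha 332/585 = 56.8%, the Infra team 30/43 = 69.8% → the Infra team
Overall: Team Alpha 443/908 = 48.8%, the Infra team 356/923 = 38.6% → Team Alpha
The Infra team wins each ticket group but Team Alpha wins overall — the comparison reverses. The Infra team's tickets skew toward P0, which has a lower base rate.

Yes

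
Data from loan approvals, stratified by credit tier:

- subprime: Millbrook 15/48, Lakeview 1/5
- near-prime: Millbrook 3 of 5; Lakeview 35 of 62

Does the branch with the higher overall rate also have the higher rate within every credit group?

Subprime: Millbrook 15/48 = 31.2%, Lakeview 1/5 = 20.0% → Millbrook
Near-prime: Millbrook 3/5 = 60.0%, Lakeview 35/62 = 56.5% → Millbrook
Overall: Millbrook 18/53 = 34.0%, Lakeview 36/67 = 53.7% → Lakeview
Millbrook wins each credit group but Lakeview wins overall — the comparison reverses. Millbrook's applications skew toward subprime, which has a lower base rate.

No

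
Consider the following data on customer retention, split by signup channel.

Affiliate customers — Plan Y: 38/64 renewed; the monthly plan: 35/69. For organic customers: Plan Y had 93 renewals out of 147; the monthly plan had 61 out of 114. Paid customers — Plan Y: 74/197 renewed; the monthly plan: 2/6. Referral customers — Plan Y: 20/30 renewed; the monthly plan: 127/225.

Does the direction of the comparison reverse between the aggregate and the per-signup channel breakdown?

Yes

Affiliate: Plan Y 38/64 = 59.4%, the monthly plan 35/69 = 50.7% → Plan Y
Organic: Plan Y 93/147 = 63.3%, the monthly plan 61/114 = 53.5% → Plan Y
Paid: Plan Y 74/197 = 37.6%, the monthly plan 2/6 = 33.3% → Plan Y
Referral: Plan Y 20/30 = 66.7%, the monthly plan 127/225 = 56.4% → Plan Y
Overall: Plan Y 225/438 = 51.4%, the monthly plan 225/414 = 54.3% → the monthly plan
Plan Y wins each signup group but the monthly plan wins overall — the comparison reverses. Plan Y's customers skew toward paid, which has a lower base rate.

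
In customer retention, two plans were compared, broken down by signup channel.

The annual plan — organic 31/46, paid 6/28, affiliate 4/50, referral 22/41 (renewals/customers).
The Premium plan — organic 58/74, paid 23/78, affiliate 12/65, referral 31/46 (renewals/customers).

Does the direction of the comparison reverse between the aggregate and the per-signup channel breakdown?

No

Organic: the annual plan 31/46 = 67.4%, the Premium plan 58/74 = 78.4% → the Premium plan
Paid: the annual plan 6/28 = 21.4%, the Premium plan 23/78 = 29.5% → the Premium plan
Affiliate: the annual plan 4/50 = 8.0%, the Premium plan 12/65 = 18.5% → the Premium plan
Referral: the annual plan 22/41 = 53.7%, the Premium plan 31/46 = 67.4% → the Premium plan
Overall: the annual plan 63/165 = 38.2%, the Premium plan 124/263 = 47.1% → the Premium plan
The Premium plan wins overall and in every signup group — no reversal.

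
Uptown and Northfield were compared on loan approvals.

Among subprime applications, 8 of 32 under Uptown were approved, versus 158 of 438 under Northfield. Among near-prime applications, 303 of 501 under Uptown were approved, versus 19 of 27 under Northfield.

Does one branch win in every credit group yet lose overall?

Subprime: Uptown 8/32 = 25.0%, Northfield 158/438 = 36.1% → Northfield
Near-prime: Uptown 303/501 = 60.5%, Northfield 19/27 = 70.4% → Northfield
Overall: Uptown 311/533 = 58.3%, Northfield 177/465 = 38.1% → Uptown
Northfield wins each credit group but Uptown wins overall — the comparison reverses. Northfield's applications skew toward subprime, which has a lower base rate.

Yes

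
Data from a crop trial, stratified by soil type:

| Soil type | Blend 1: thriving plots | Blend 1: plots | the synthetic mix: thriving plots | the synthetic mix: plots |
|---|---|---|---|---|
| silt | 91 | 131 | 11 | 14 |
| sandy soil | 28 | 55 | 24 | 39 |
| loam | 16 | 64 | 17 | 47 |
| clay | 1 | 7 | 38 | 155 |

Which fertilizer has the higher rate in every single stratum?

the synthetic mix

Silt: Blend 1 91/131 = 69.5%, the synthetic mix 11/14 = 78.6% → the synthetic mix
Sandy soil: Blend 1 28/55 = 50.9%, the synthetic mix 24/39 = 61.5% → the synthetic mix
Loam: Blend 1 16/64 = 25.0%, the synthetic mix 17/47 = 36.2% → the synthetic mix
Clay: Blend 1 1/7 = 14.3%, the synthetic mix 38/155 = 24.5% → the synthetic mix
The synthetic mix has the higher rate in all 4 groups.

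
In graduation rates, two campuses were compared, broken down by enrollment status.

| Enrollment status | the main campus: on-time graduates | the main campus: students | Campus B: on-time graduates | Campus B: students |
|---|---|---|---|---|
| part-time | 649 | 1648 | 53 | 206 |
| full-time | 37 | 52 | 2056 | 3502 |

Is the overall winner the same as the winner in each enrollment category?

No

Part-time: the main campus 649/1648 = 39.4%, Campus B 53/206 = 25.7% → the main campus
Full-time: the main campus 37/52 = 71.2%, Campus B 2056/3502 = 58.7% → the main campus
Overall: the main campus 686/1700 = 40.4%, Campus B 2109/3708 = 56.9% → Campus B
The main campus wins each enrollment group but Campus B wins overall — the comparison reverses. The main campus's students skew toward part-time, which has a lower base rate.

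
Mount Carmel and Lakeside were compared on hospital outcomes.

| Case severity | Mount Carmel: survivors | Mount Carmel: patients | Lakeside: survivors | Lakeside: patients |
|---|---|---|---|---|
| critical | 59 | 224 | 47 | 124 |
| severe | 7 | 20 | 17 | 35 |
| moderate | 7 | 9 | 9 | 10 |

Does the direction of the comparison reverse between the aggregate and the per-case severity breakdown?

No

Critical: Mount Carmel 59/224 = 26.3%, Lakeside 47/124 = 37.9% → Lakeside
Severe: Mount Carmel 7/20 = 35.0%, Lakeside 17/35 = 48.6% → Lakeside
Moderate: Mount Carmel 7/9 = 77.8%, Lakeside 9/10 = 90.0% → Lakeside
Overall: Mount Carmel 73/253 = 28.9%, Lakeside 73/169 = 43.2% → Lakeside
Lakeside wins overall and in every case group — no reversal.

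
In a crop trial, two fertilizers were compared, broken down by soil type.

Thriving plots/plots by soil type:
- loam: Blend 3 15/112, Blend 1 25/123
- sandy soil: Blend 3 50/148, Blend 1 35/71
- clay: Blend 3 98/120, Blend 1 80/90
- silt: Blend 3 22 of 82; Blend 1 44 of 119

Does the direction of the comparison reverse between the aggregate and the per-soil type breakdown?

Loam: Blend 3 15/112 = 13.4%, Blend 1 25/123 = 20.3% → Blend 1
Sandy soil: Blend 3 50/148 = 33.8%, Blend 1 35/71 = 49.3% → Blend 1
Clay: Blend 3 98/120 = 81.7%, Blend 1 80/90 = 88.9% → Blend 1
Silt: Blend 3 22/82 = 26.8%, Blend 1 44/119 = 37.0% → Blend 1
Overall: Blend 3 185/462 = 40.0%, Blend 1 184/403 = 45.7% → Blend 1
Blend 1 wins overall and in every soil group — no reversal.

No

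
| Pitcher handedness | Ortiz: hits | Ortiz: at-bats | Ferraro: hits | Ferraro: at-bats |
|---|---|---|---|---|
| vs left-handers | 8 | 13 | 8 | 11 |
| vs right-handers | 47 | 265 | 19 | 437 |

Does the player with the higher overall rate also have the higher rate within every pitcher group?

Vs left-handers: Ortiz 8/13 = 61.5%, Ferraro 8/11 = 72.7% → Ferraro
Vs right-handers: Ortiz 47/265 = 17.7%, Ferraro 19/437 = 4.3% → Ortiz
Overall: Ortiz 55/278 = 19.8%, Ferraro 27/448 = 6.0% → Ortiz
Neither sweeps: Ortiz wins 1 of 2 groups, Ferraro wins 1. Ortiz wins overall but not every group — no Simpson reversal.

No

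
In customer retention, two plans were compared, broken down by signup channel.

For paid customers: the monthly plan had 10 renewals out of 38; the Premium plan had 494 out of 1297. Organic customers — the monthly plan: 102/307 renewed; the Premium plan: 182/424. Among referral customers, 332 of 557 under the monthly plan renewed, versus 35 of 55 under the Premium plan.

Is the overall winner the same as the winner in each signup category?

No

Paid: the monthly plan 10/38 = 26.3%, the Premium plan 494/1297 = 38.1% → the Premium plan
Organic: the monthly plan 102/307 = 33.2%, the Premium plan 182/424 = 42.9% → the Premium plan
Referral: the monthly plan 332/557 = 59.6%, the Premium plan 35/55 = 63.6% → the Premium plan
Overall: the monthly plan 444/902 = 49.2%, the Premium plan 711/1776 = 40.0% → the monthly plan
The Premium plan wins each signup group but the monthly plan wins overall — the comparison reverses. The Premium plan's customers skew toward paid, which has a lower base rate.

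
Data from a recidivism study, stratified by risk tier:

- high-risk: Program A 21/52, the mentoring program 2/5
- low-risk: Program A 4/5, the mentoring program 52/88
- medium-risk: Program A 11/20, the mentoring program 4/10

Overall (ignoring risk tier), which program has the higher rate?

the mentoring program

High-risk: Program A 21/52 = 40.4%, the mentoring program 2/5 = 40.0% → Program A
Low-risk: Program A 4/5 = 80.0%, the mentoring program 52/88 = 59.1% → Program A
Medium-risk: Program A 11/20 = 55.0%, the mentoring program 4/10 = 40.0% → Program A
Overall: Program A 36/77 = 46.8%, the mentoring program 58/103 = 56.3% → the mentoring program
(Program A wins every risk group but the mentoring program wins overall — Program A's participants skew toward the low-rate high-risk group.)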